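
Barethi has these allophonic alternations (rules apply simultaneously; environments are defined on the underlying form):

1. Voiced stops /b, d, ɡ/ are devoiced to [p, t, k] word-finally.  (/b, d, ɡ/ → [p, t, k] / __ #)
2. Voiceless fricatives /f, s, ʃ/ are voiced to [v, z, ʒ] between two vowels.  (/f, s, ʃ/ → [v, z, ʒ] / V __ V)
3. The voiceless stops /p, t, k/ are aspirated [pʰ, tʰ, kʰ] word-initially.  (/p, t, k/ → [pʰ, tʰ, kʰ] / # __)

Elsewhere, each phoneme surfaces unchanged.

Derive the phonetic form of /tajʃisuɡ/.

[tʰajʃizuk]

Rule 3 applies to /t/ (word-initial: word-initially) → [tʰ].
/a/ stays [a].
/j/ (between /a/ and /ʃ/) is unaffected → [j].
/ʃ/ (between /j/ and /i/): rule 2 targets it, but not between two vowels → unchanged [ʃ].
/i/ — not in any rule's target class → [i].
Rule 2 applies to /s/ (between /i/ and /u/: between two vowels) → [z].
/u/ — not in any rule's target class → [u].
/ɡ/ (word-final) occurs word-finally → [k] by rule 1.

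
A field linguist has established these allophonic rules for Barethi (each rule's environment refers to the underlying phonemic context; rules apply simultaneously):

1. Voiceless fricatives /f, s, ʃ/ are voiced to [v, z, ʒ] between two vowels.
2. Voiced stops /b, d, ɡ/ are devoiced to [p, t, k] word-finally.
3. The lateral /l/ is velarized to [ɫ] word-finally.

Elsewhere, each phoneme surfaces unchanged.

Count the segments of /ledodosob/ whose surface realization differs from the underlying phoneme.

Segments that undergo a rule: /s/ → [z] (rule 1); /b/ → [p] (rule 2).
All other segments surface unchanged.

2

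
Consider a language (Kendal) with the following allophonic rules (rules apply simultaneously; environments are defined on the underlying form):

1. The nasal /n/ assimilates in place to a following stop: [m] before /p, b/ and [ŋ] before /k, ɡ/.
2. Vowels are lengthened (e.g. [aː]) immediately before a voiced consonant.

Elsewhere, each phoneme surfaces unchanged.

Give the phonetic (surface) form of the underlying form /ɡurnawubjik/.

[ɡuːrnaːwuːbjik]

/ɡ/ — not in any rule's target class → [ɡ].
/u/ (between /ɡ/ and /r/): before a voiced consonant, so rule 2 applies → [uː].
/r/ (between /u/ and /n/) is unaffected → [r].
/n/ (between /r/ and /a/): rule 1 targets it, but not before a labial or velar stop → unchanged [n].
/a/ — between /n/ and /w/, before a voiced consonant — surfaces as [aː] (rule 2).
/w/ — not in any rule's target class → [w].
/u/ — between /w/ and /b/, before a voiced consonant — surfaces as [uː] (rule 2).
/b/ — not in any rule's target class → [b].
/j/ (between /b/ and /i/) is unaffected → [j].
/i/ (between /j/ and /k/): rule 2 targets it, but not before a voiced consonant → unchanged [i].
/k/ — not in any rule's target class → [k].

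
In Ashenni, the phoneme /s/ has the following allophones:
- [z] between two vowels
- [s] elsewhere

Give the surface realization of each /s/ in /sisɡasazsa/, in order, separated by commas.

Occurrence 1 (position 1): no conditioning environment matches → elsewhere allophone [s].
Occurrence 2 (position 3): no conditioning environment matches → elsewhere allophone [s].
Occurrence 3 (position 6): between two vowels → [z].
Occurrence 4 (position 9): no conditioning environment matches → elsewhere allophone [s].

[s], [s], [z], [s]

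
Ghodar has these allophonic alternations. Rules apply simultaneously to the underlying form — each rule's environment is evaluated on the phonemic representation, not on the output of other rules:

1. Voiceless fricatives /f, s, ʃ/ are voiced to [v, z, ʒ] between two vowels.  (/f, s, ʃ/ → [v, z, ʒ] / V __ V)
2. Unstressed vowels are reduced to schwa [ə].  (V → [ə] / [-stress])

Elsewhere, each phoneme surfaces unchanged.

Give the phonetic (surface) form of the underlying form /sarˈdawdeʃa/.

/s/ (word-initial) is in the target of rule 1 but the environment (between two vowels) is not met → [s].
/a/ — between /s/ and /r/, in an unstressed syllable — surfaces as [ə] (rule 2).
/r/ stays [r].
/d/ stays [d].
/a/ (between /d/ and /w/): rule 2 targets it, but not in an unstressed syllable → unchanged [a].
/w/ (between /a/ and /d/) is unaffected → [w].
/d/ (between /w/ and /e/) is unaffected → [d].
/e/ (between /d/ and /ʃ/): in an unstressed syllable, so rule 2 applies → [ə].
/ʃ/ — between /e/ and /a/, between two vowels — surfaces as [ʒ] (rule 1).
Rule 2 applies to /a/ (word-final: in an unstressed syllable) → [ə].

[sərˈdawdəʒə]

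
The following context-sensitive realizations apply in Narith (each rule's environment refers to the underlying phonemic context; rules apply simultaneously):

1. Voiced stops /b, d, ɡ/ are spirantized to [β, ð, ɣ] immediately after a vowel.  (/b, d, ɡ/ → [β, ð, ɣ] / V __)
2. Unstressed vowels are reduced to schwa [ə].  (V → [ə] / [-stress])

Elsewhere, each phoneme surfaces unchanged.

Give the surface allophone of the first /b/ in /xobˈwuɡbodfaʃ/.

/b/ (between /o/ and /w/): immediately after a vowel, so rule 1 applies → [β].

[β]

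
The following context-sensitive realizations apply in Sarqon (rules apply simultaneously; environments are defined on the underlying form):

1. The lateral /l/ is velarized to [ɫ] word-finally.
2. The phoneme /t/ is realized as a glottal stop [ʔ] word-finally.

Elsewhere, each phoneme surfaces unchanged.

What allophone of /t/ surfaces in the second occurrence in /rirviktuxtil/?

[t]

/t/ (between /x/ and /i/) is in the target of rule 2 but the environment (word-finally) is not met → [t].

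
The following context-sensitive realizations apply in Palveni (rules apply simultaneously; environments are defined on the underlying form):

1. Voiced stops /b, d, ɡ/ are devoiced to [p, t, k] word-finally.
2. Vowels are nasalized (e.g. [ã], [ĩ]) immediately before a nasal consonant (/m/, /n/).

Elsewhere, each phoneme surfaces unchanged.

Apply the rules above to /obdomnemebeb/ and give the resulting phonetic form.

[obdõmnẽmebep]

/o/ (word-initial) is in the target of rule 2 but the environment (before a nasal consonant) is not met → [o].
/b/ (between /o/ and /d/) fails the environment for rule 1, so it stays [b].
/d/ (between /b/ and /o/) is in the target of rule 1 but the environment (word-finally) is not met → [d].
/o/ — between /d/ and /m/, before a nasal consonant — surfaces as [õ] (rule 2).
Rule 2 applies to /e/ (between /n/ and /m/: before a nasal consonant) → [ẽ].
/e/ (between /m/ and /b/) fails the environment for rule 2, so it stays [e].
/b/ (between /e/ and /e/) fails the environment for rule 1, so it stays [b].
/e/ (between /b/ and /b/) fails the environment for rule 2, so it stays [e].
Rule 1 applies to /b/ (word-final: word-finally) → [p].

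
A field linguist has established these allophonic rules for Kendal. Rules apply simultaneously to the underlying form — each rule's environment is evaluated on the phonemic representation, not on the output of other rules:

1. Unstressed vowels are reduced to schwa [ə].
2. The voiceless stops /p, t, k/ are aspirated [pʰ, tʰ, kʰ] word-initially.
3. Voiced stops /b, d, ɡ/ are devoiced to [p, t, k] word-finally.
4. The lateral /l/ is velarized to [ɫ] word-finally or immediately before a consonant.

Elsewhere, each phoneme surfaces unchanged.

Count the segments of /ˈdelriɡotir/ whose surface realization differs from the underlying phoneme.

4

Segments that undergo a rule: /l/ → [ɫ] (rule 4); /i/ → [ə] (rule 1); /o/ → [ə] (rule 1); /i/ → [ə] (rule 1).
All other segments surface unchanged.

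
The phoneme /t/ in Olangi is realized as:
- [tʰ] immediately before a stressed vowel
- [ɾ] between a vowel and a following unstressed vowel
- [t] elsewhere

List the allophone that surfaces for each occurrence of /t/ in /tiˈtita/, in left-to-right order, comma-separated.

Occurrence 1 (position 1): no conditioning environment matches → elsewhere allophone [t].
Occurrence 2 (position 3): immediately before a stressed vowel → [tʰ].
Occurrence 3 (position 5): between a vowel and an unstressed vowel → [ɾ].

[t], [tʰ], [ɾ]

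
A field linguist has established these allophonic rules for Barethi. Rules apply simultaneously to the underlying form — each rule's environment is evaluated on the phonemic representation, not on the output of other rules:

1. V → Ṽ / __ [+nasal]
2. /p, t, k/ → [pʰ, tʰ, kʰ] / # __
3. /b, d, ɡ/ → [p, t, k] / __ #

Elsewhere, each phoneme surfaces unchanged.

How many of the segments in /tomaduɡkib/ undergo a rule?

3

Segments that undergo a rule: /t/ → [tʰ] (rule 2); /o/ → [õ] (rule 1); /b/ → [p] (rule 3).
All other segments surface unchanged.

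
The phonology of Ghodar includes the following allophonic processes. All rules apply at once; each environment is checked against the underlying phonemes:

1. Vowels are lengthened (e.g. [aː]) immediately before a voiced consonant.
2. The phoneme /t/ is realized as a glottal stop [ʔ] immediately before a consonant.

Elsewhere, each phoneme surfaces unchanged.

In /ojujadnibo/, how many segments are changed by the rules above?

4

Segments that undergo a rule: /o/ → [oː] (rule 1); /u/ → [uː] (rule 1); /a/ → [aː] (rule 1); /i/ → [iː] (rule 1).
All other segments surface unchanged.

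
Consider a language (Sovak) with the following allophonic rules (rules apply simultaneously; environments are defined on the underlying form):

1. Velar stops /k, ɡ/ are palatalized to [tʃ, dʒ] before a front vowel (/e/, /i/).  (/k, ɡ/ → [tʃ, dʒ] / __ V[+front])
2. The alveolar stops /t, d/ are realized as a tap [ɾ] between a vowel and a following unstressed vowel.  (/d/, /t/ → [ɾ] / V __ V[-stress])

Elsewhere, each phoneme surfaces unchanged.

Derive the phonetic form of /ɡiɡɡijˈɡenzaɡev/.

/ɡ/ meets the environment for rule 1 (before a front vowel) → [dʒ].
/i/ (between /ɡ/ and /ɡ/) is unaffected → [i].
/ɡ/ — between /i/ and /ɡ/; rule 1 does not apply here → [ɡ].
/ɡ/ (between /ɡ/ and /i/): before a front vowel, so rule 1 applies → [dʒ].
/i/ (between /ɡ/ and /j/): no rule targets it → [i].
/j/ stays [j].
/ɡ/ (between /j/ and /e/): before a front vowel, so rule 1 applies → [dʒ].
/e/ (between /ɡ/ and /n/) is unaffected → [e].
/n/ stays [n].
/z/ (between /n/ and /a/) is unaffected → [z].
/a/ (between /z/ and /ɡ/) is unaffected → [a].
/ɡ/ — between /a/ and /e/, before a front vowel — surfaces as [dʒ] (rule 1).
/e/ — not in any rule's target class → [e].
/v/ (word-final) is unaffected → [v].

[dʒiɡdʒijˈdʒenzadʒev]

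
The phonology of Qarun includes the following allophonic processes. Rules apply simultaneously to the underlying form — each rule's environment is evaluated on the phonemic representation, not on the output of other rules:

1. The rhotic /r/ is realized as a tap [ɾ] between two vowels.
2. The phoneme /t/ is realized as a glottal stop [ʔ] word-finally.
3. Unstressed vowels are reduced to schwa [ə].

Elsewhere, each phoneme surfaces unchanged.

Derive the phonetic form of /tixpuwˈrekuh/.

/t/ (word-initial) is in the target of rule 2 but the environment (word-finally) is not met → [t].
Rule 3 applies to /i/ (between /t/ and /x/: in an unstressed syllable) → [ə].
/x/ stays [x].
/p/ (between /x/ and /u/) is unaffected → [p].
Rule 3 applies to /u/ (between /p/ and /w/: in an unstressed syllable) → [ə].
/w/ (between /u/ and /r/) is unaffected → [w].
/r/ (between /w/ and /e/) fails the environment for rule 1, so it stays [r].
/e/ (between /r/ and /k/) fails the environment for rule 3, so it stays [e].
/k/ (between /e/ and /u/) is unaffected → [k].
/u/ meets the environment for rule 3 (in an unstressed syllable) → [ə].
/h/ (word-final): no rule targets it → [h].

[təxpəwˈrekəh]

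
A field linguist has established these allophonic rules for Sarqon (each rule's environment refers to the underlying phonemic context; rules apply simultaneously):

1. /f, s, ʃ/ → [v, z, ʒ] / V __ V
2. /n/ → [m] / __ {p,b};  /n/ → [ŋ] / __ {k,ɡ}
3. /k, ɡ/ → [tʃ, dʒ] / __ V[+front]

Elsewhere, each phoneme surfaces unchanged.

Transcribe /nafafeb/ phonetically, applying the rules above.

/n/ — word-initial; rule 2 does not apply here → [n].
/a/ (between /n/ and /f/): no rule targets it → [a].
Rule 1 applies to /f/ (between /a/ and /a/: between two vowels) → [v].
/a/ (between /f/ and /f/): no rule targets it → [a].
/f/ meets the environment for rule 1 (between two vowels) → [v].
/e/ — not in any rule's target class → [e].
/b/ (word-final) is unaffected → [b].

[navaveb]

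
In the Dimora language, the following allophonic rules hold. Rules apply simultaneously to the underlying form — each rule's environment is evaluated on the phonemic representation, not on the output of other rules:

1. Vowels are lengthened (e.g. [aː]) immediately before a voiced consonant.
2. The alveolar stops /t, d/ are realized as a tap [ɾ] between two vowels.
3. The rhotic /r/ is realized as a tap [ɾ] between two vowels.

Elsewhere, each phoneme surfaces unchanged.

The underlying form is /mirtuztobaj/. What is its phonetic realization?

[miːrtuːztoːbaːj]

/m/ (word-initial): no rule targets it → [m].
/i/ (between /m/ and /r/): before a voiced consonant, so rule 1 applies → [iː].
/r/ (between /i/ and /t/): rule 3 targets it, but not between two vowels → unchanged [r].
/t/ (between /r/ and /u/): rule 2 targets it, but not between two vowels → unchanged [t].
/u/ — between /t/ and /z/, before a voiced consonant — surfaces as [uː] (rule 1).
/z/ (between /u/ and /t/) is unaffected → [z].
/t/ (between /z/ and /o/) fails the environment for rule 2, so it stays [t].
Rule 1 applies to /o/ (between /t/ and /b/: before a voiced consonant) → [oː].
/b/ stays [b].
Rule 1 applies to /a/ (between /b/ and /j/: before a voiced consonant) → [aː].
/j/ (word-final): no rule targets it → [j].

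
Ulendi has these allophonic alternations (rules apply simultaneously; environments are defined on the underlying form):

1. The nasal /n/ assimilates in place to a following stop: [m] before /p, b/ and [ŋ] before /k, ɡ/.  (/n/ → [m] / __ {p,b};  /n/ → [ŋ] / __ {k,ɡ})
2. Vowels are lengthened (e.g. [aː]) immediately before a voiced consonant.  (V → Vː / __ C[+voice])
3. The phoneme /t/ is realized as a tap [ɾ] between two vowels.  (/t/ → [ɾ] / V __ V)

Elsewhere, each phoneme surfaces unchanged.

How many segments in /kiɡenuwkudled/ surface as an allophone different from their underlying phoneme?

Segments that undergo a rule: /i/ → [iː] (rule 2); /e/ → [eː] (rule 2); /u/ → [uː] (rule 2); /u/ → [uː] (rule 2); /e/ → [eː] (rule 2).
All other segments surface unchanged.

5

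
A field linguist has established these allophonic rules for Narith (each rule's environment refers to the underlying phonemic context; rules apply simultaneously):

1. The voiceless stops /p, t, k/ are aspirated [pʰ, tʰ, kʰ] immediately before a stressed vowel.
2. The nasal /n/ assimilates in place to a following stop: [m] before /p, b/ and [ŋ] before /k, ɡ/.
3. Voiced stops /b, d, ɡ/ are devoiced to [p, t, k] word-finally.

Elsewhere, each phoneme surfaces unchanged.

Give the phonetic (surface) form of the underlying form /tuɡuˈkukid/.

/t/ — word-initial; rule 1 does not apply here → [t].
/u/ (between /t/ and /ɡ/) is unaffected → [u].
/ɡ/ (between /u/ and /u/) is in the target of rule 3 but the environment (word-finally) is not met → [ɡ].
/u/ (between /ɡ/ and /k/) is unaffected → [u].
Rule 1 applies to /k/ (between /u/ and /u/: immediately before a stressed vowel) → [kʰ].
/u/ (between /k/ and /k/) is unaffected → [u].
/k/ (between /u/ and /i/) fails the environment for rule 1, so it stays [k].
/i/ stays [i].
/d/ meets the environment for rule 3 (word-finally) → [t].

[tuɡuˈkʰukit]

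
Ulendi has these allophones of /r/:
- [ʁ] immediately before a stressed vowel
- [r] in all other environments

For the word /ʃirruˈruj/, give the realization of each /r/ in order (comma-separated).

[r], [r], [ʁ]

Occurrence 1 (position 3): no conditioning environment matches → elsewhere allophone [r].
Occurrence 2 (position 4): no conditioning environment matches → elsewhere allophone [r].
Occurrence 3 (position 6): immediately before a stressed vowel → [ʁ].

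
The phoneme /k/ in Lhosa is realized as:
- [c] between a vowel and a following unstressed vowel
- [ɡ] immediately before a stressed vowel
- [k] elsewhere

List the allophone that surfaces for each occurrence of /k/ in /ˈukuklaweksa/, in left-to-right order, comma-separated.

Occurrence 1 (position 2): between a vowel and a following unstressed vowel → [c].
Occurrence 2 (position 4): no conditioning environment matches → elsewhere allophone [k].
Occurrence 3 (position 9): no conditioning environment matches → elsewhere allophone [k].

[c], [k], [k]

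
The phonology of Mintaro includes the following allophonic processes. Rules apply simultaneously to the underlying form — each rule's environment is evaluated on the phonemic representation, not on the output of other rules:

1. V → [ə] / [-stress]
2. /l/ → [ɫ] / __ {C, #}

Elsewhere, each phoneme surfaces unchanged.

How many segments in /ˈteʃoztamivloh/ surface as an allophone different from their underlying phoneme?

4

Segments that undergo a rule: /o/ → [ə] (rule 1); /a/ → [ə] (rule 1); /i/ → [ə] (rule 1); /o/ → [ə] (rule 1).
All other segments surface unchanged.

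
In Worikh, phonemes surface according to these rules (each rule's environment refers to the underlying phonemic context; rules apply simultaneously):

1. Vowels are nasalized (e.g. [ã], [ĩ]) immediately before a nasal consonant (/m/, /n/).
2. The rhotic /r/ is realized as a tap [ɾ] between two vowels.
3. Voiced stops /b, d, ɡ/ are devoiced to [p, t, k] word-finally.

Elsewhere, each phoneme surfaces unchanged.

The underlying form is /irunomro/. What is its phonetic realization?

[iɾũnõmro]

/i/ (word-initial) fails the environment for rule 1, so it stays [i].
/r/ (between /i/ and /u/): between two vowels, so rule 2 applies → [ɾ].
/u/ (between /r/ and /n/) occurs before a nasal consonant → [ũ] by rule 1.
/n/ (between /u/ and /o/): no rule targets it → [n].
/o/ meets the environment for rule 1 (before a nasal consonant) → [õ].
/m/ — not in any rule's target class → [m].
/r/ (between /m/ and /o/): rule 2 targets it, but not between two vowels → unchanged [r].
/o/ — word-final; rule 1 does not apply here → [o].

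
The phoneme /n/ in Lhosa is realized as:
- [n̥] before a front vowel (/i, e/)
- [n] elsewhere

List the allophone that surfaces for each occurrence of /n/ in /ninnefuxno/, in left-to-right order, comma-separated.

Occurrence 1 (position 1): before a front vowel (/i, e/) → [n̥].
Occurrence 2 (position 3): no conditioning environment matches → elsewhere allophone [n].
Occurrence 3 (position 4): before a front vowel (/i, e/) → [n̥].
Occurrence 4 (position 9): no conditioning environment matches → elsewhere allophone [n].

[n̥], [n], [n̥], [n]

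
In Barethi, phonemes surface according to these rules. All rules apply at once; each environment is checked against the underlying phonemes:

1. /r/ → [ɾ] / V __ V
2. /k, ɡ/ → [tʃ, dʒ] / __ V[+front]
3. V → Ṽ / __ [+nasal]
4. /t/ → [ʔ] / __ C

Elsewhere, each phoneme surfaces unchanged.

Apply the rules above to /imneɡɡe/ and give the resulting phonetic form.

/i/ (word-initial) occurs before a nasal consonant → [ĩ] by rule 3.
/m/ — not in any rule's target class → [m].
/n/ (between /m/ and /e/): no rule targets it → [n].
/e/ (between /n/ and /ɡ/) is in the target of rule 3 but the environment (before a nasal consonant) is not met → [e].
/ɡ/ — between /e/ and /ɡ/; rule 2 does not apply here → [ɡ].
Rule 2 applies to /ɡ/ (between /ɡ/ and /e/: before a front vowel) → [dʒ].
/e/ — word-final; rule 3 does not apply here → [e].

[ĩmneɡdʒe]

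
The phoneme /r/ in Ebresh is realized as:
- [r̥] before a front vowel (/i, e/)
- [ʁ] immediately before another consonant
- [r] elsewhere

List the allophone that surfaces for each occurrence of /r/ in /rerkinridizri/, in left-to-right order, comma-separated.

Occurrence 1 (position 1): before a front vowel (/i, e/) → [r̥].
Occurrence 2 (position 3): immediately before another consonant → [ʁ].
Occurrence 3 (position 7): before a front vowel (/i, e/) → [r̥].
Occurrence 4 (position 12): before a front vowel (/i, e/) → [r̥].

[r̥], [ʁ], [r̥], [r̥]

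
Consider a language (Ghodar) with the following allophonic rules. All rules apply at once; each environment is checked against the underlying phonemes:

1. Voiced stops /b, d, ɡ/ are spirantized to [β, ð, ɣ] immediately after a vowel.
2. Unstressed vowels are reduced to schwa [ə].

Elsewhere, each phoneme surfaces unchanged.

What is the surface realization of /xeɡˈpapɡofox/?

[xəɣˈpapɡəfəx]

Rule 2 applies to /e/ (between /x/ and /ɡ/: in an unstressed syllable) → [ə].
/ɡ/ (between /e/ and /p/) occurs immediately after a vowel → [ɣ] by rule 1.
/a/ (between /p/ and /p/) fails the environment for rule 2, so it stays [a].
/ɡ/ (between /p/ and /o/) fails the environment for rule 1, so it stays [ɡ].
/o/ (between /ɡ/ and /f/): in an unstressed syllable, so rule 2 applies → [ə].
/o/ (between /f/ and /x/) occurs in an unstressed syllable → [ə] by rule 2.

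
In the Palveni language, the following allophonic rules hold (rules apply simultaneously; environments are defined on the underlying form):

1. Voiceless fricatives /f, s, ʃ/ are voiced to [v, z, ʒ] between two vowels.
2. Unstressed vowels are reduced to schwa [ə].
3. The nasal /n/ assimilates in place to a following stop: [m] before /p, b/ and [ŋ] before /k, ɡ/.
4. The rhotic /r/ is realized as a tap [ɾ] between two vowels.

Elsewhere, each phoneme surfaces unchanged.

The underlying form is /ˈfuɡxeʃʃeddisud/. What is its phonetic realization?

/f/ (word-initial): rule 1 targets it, but not between two vowels → unchanged [f].
/u/ (between /f/ and /ɡ/) is in the target of rule 2 but the environment (in an unstressed syllable) is not met → [u].
/e/ (between /x/ and /ʃ/) occurs in an unstressed syllable → [ə] by rule 2.
/ʃ/ (between /e/ and /ʃ/): rule 1 targets it, but not between two vowels → unchanged [ʃ].
/ʃ/ — between /ʃ/ and /e/; rule 1 does not apply here → [ʃ].
Rule 2 applies to /e/ (between /ʃ/ and /d/: in an unstressed syllable) → [ə].
/i/ — between /d/ and /s/, in an unstressed syllable — surfaces as [ə] (rule 2).
/s/ — between /i/ and /u/, between two vowels — surfaces as [z] (rule 1).
/u/ (between /s/ and /d/) occurs in an unstressed syllable → [ə] by rule 2.

[ˈfuɡxəʃʃəddəzəd]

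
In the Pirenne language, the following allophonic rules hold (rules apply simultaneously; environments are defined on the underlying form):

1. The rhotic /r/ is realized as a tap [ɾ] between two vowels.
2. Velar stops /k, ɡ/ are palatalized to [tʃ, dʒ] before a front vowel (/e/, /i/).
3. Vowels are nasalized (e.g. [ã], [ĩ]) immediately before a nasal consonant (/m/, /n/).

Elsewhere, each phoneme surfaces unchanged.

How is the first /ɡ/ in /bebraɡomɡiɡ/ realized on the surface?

[ɡ]

/ɡ/ (between /a/ and /o/) fails the environment for rule 2, so it stays [ɡ].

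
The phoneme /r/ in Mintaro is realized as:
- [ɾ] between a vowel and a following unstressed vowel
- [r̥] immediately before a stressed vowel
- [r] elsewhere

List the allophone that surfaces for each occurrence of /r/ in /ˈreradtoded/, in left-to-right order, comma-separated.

Occurrence 1 (position 1): immediately before a stressed vowel → [r̥].
Occurrence 2 (position 3): between a vowel and a following unstressed vowel → [ɾ].

[r̥], [ɾ]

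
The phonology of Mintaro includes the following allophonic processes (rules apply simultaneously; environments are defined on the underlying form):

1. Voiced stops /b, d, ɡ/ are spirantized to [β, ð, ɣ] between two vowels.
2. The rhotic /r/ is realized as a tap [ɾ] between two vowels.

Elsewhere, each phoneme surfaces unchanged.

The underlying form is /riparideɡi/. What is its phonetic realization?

[ripaɾiðeɣi]

/r/ (word-initial) is in the target of rule 2 but the environment (between two vowels) is not met → [r].
/i/ (between /r/ and /p/): no rule targets it → [i].
/p/ (between /i/ and /a/) is unaffected → [p].
/a/ (between /p/ and /r/): no rule targets it → [a].
/r/ (between /a/ and /i/) occurs between two vowels → [ɾ] by rule 2.
/i/ — not in any rule's target class → [i].
/d/ (between /i/ and /e/) occurs between two vowels → [ð] by rule 1.
/e/ (between /d/ and /ɡ/) is unaffected → [e].
/ɡ/ — between /e/ and /i/, between two vowels — surfaces as [ɣ] (rule 1).
/i/ (word-final) is unaffected → [i].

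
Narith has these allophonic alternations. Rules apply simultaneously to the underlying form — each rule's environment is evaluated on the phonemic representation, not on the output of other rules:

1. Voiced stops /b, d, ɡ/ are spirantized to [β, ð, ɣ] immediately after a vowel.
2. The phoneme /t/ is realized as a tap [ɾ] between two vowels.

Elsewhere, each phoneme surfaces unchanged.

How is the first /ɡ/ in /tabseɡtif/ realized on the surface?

/ɡ/ meets the environment for rule 1 (immediately after a vowel) → [ɣ].

[ɣ]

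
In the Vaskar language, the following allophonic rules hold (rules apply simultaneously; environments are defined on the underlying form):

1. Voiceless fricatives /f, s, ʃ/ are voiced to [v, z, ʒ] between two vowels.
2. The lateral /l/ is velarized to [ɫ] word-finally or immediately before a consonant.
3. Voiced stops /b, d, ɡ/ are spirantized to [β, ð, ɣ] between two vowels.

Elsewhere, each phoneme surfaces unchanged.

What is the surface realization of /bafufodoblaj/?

/b/ (word-initial) is in the target of rule 3 but the environment (between two vowels) is not met → [b].
/a/ (between /b/ and /f/): no rule targets it → [a].
Rule 1 applies to /f/ (between /a/ and /u/: between two vowels) → [v].
/u/ stays [u].
/f/ (between /u/ and /o/) occurs between two vowels → [v] by rule 1.
/o/ (between /f/ and /d/): no rule targets it → [o].
/d/ (between /o/ and /o/) occurs between two vowels → [ð] by rule 3.
/o/ stays [o].
/b/ — between /o/ and /l/; rule 3 does not apply here → [b].
/l/ — between /b/ and /a/; rule 2 does not apply here → [l].
/a/ stays [a].
/j/ (word-final): no rule targets it → [j].

[bavuvoðoblaj]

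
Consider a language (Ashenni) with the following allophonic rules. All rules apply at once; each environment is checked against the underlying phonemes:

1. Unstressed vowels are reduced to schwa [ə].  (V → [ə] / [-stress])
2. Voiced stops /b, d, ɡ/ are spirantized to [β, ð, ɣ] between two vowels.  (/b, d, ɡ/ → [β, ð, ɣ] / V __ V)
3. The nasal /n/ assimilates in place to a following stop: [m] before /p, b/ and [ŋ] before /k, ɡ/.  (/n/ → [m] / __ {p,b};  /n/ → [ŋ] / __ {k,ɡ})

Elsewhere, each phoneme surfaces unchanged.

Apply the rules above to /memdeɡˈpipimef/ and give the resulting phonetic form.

[məmdəɡˈpipəməf]

/m/ (word-initial) is unaffected → [m].
/e/ meets the environment for rule 1 (in an unstressed syllable) → [ə].
/m/ (between /e/ and /d/) is unaffected → [m].
/d/ (between /m/ and /e/): rule 2 targets it, but not between two vowels → unchanged [d].
/e/ (between /d/ and /ɡ/): in an unstressed syllable, so rule 1 applies → [ə].
/ɡ/ (between /e/ and /p/) is in the target of rule 2 but the environment (between two vowels) is not met → [ɡ].
/p/ (between /ɡ/ and /i/): no rule targets it → [p].
/i/ (between /p/ and /p/) fails the environment for rule 1, so it stays [i].
/p/ — not in any rule's target class → [p].
/i/ (between /p/ and /m/): in an unstressed syllable, so rule 1 applies → [ə].
/m/ (between /i/ and /e/): no rule targets it → [m].
/e/ — between /m/ and /f/, in an unstressed syllable — surfaces as [ə] (rule 1).
/f/ stays [f].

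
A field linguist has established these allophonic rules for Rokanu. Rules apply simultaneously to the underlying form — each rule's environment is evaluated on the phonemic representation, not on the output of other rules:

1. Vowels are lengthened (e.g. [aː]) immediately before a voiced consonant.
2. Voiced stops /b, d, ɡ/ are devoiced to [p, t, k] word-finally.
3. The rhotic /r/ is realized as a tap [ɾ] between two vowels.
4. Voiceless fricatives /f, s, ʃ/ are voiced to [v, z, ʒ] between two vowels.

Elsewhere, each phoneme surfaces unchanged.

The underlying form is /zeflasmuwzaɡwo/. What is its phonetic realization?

[zeflasmuːwzaːɡwo]

/z/ (word-initial) is unaffected → [z].
/e/ — between /z/ and /f/; rule 1 does not apply here → [e].
/f/ (between /e/ and /l/) is in the target of rule 4 but the environment (between two vowels) is not met → [f].
/l/ (between /f/ and /a/): no rule targets it → [l].
/a/ (between /l/ and /s/): rule 1 targets it, but not before a voiced consonant → unchanged [a].
/s/ (between /a/ and /m/): rule 4 targets it, but not between two vowels → unchanged [s].
/m/ — not in any rule's target class → [m].
/u/ (between /m/ and /w/): before a voiced consonant, so rule 1 applies → [uː].
/w/ (between /u/ and /z/): no rule targets it → [w].
/z/ (between /w/ and /a/): no rule targets it → [z].
/a/ meets the environment for rule 1 (before a voiced consonant) → [aː].
/ɡ/ (between /a/ and /w/) fails the environment for rule 2, so it stays [ɡ].
/w/ stays [w].
/o/ — word-final; rule 1 does not apply here → [o].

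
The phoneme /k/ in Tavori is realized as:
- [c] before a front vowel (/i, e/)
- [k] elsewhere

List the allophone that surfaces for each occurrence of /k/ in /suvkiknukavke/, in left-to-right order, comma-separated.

Occurrence 1 (position 4): before a front vowel → [c].
Occurrence 2 (position 6): no conditioning environment matches → elsewhere allophone [k].
Occurrence 3 (position 9): no conditioning environment matches → elsewhere allophone [k].
Occurrence 4 (position 12): before a front vowel → [c].

[c], [k], [k], [c]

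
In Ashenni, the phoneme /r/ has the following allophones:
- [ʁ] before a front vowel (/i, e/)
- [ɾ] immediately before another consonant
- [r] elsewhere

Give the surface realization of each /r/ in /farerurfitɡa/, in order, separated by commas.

Occurrence 1 (position 3): before a front vowel (/i, e/) → [ʁ].
Occurrence 2 (position 5): no conditioning environment matches → elsewhere allophone [r].
Occurrence 3 (position 7): immediately before another consonant → [ɾ].

[ʁ], [r], [ɾ]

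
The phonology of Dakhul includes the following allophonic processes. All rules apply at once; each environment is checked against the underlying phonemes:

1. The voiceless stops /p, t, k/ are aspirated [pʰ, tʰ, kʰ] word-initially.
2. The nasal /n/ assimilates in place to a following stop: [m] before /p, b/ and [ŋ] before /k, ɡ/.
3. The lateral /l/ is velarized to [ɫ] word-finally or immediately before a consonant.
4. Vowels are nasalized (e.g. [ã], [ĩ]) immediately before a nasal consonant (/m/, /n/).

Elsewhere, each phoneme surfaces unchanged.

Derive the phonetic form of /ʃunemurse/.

[ʃũnẽmurse]

/u/ meets the environment for rule 4 (before a nasal consonant) → [ũ].
/n/ (between /u/ and /e/): rule 2 targets it, but not before a labial or velar stop → unchanged [n].
Rule 4 applies to /e/ (between /n/ and /m/: before a nasal consonant) → [ẽ].
/u/ (between /m/ and /r/) is in the target of rule 4 but the environment (before a nasal consonant) is not met → [u].
/e/ (word-final): rule 4 targets it, but not before a nasal consonant → unchanged [e].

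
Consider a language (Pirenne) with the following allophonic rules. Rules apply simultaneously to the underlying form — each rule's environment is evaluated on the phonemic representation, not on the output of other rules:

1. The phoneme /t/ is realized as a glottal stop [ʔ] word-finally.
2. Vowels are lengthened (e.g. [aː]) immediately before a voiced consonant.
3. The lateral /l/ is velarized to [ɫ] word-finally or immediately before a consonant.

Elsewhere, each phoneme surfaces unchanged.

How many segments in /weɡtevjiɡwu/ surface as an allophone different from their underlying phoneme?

Segments that undergo a rule: /e/ → [eː] (rule 2); /e/ → [eː] (rule 2); /i/ → [iː] (rule 2).
All other segments surface unchanged.

3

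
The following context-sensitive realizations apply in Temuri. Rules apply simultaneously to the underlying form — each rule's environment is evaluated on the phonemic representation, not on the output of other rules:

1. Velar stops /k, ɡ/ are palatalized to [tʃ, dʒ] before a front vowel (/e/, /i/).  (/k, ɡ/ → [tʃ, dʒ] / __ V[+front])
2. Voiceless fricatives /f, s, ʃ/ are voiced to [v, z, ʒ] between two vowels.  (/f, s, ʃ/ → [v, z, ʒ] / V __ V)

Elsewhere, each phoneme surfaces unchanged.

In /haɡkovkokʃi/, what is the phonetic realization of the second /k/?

[k]

/k/ (between /v/ and /o/) fails the environment for rule 1, so it stays [k].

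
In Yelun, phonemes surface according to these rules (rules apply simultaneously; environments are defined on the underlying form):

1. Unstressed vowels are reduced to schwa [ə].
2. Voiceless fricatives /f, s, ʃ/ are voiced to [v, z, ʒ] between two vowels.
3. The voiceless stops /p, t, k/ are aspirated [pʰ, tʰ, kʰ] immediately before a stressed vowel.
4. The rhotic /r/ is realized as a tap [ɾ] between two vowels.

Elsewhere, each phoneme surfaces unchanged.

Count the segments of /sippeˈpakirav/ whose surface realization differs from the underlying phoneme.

Segments that undergo a rule: /i/ → [ə] (rule 1); /e/ → [ə] (rule 1); /p/ → [pʰ] (rule 3); /i/ → [ə] (rule 1); /r/ → [ɾ] (rule 4); /a/ → [ə] (rule 1).
All other segments surface unchanged.

6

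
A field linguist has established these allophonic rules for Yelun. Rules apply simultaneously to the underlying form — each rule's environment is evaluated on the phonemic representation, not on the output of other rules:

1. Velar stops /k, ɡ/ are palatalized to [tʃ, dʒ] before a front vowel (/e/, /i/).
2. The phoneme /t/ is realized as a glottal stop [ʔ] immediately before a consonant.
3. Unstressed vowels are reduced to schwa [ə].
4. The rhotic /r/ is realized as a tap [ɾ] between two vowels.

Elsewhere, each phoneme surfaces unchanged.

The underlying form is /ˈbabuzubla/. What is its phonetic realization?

/a/ (between /b/ and /b/) is in the target of rule 3 but the environment (in an unstressed syllable) is not met → [a].
/u/ — between /b/ and /z/, in an unstressed syllable — surfaces as [ə] (rule 3).
/u/ — between /z/ and /b/, in an unstressed syllable — surfaces as [ə] (rule 3).
/a/ (word-final): in an unstressed syllable, so rule 3 applies → [ə].

[ˈbabəzəblə]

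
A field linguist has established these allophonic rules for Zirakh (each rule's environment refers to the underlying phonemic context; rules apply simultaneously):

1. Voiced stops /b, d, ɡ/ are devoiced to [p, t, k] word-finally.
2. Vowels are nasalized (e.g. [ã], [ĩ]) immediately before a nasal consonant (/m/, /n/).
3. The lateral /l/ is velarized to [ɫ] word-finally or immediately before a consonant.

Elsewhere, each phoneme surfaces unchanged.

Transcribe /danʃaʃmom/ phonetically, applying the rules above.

[dãnʃaʃmõm]

/d/ (word-initial) fails the environment for rule 1, so it stays [d].
/a/ — between /d/ and /n/, before a nasal consonant — surfaces as [ã] (rule 2).
/n/ (between /a/ and /ʃ/) is unaffected → [n].
/ʃ/ (between /n/ and /a/) is unaffected → [ʃ].
/a/ (between /ʃ/ and /ʃ/) fails the environment for rule 2, so it stays [a].
/ʃ/ (between /a/ and /m/) is unaffected → [ʃ].
/m/ — not in any rule's target class → [m].
/o/ (between /m/ and /m/) occurs before a nasal consonant → [õ] by rule 2.
/m/ stays [m].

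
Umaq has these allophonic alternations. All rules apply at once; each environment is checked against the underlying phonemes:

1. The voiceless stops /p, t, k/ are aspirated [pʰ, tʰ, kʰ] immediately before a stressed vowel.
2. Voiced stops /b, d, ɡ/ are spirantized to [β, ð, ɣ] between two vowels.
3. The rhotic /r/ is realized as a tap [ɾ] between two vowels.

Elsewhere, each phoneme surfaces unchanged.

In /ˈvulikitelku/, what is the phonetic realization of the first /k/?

[k]

/k/ (between /i/ and /i/) fails the environment for rule 1, so it stays [k].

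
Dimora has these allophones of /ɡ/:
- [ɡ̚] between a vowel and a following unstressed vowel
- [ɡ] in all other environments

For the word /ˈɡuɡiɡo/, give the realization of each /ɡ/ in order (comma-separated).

Occurrence 1 (position 1): no conditioning environment matches → elsewhere allophone [ɡ].
Occurrence 2 (position 3): between a vowel and a following unstressed vowel → [ɡ̚].
Occurrence 3 (position 5): between a vowel and a following unstressed vowel → [ɡ̚].

[ɡ], [ɡ̚], [ɡ̚]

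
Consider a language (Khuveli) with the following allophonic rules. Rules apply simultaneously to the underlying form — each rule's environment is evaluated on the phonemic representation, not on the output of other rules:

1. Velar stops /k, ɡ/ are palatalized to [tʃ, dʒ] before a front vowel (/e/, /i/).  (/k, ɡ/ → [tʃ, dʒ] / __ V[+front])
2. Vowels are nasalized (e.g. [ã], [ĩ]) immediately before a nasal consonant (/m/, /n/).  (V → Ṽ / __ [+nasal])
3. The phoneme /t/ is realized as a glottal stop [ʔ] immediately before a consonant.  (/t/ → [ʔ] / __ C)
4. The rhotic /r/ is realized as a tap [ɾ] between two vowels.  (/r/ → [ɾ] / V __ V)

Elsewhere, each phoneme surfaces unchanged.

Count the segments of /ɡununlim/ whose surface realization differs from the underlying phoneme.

3

Segments that undergo a rule: /u/ → [ũ] (rule 2); /u/ → [ũ] (rule 2); /i/ → [ĩ] (rule 2).
All other segments surface unchanged.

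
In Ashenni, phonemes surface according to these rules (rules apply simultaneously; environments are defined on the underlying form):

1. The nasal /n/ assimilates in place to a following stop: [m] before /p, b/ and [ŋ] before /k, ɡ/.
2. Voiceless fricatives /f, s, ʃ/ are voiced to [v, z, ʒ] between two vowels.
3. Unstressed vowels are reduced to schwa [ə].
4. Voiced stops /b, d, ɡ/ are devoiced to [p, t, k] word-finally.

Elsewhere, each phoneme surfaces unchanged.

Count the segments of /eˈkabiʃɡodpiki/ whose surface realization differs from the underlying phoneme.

Segments that undergo a rule: /e/ → [ə] (rule 3); /i/ → [ə] (rule 3); /o/ → [ə] (rule 3); /i/ → [ə] (rule 3); /i/ → [ə] (rule 3).
All other segments surface unchanged.

5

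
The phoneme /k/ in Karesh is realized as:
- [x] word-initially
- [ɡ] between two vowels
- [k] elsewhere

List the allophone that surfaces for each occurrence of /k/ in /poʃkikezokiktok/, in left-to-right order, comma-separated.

Occurrence 1 (position 4): no conditioning environment matches → elsewhere allophone [k].
Occurrence 2 (position 6): between two vowels → [ɡ].
Occurrence 3 (position 10): between two vowels → [ɡ].
Occurrence 4 (position 12): no conditioning environment matches → elsewhere allophone [k].
Occurrence 5 (position 15): no conditioning environment matches → elsewhere allophone [k].

[k], [ɡ], [ɡ], [k], [k]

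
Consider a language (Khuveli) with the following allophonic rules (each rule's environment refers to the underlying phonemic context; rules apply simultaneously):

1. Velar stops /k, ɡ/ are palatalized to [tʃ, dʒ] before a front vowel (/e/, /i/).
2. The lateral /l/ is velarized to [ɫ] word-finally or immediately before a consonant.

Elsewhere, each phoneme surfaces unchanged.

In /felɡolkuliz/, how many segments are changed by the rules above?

Segments that undergo a rule: /l/ → [ɫ] (rule 2); /l/ → [ɫ] (rule 2).
All other segments surface unchanged.

2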